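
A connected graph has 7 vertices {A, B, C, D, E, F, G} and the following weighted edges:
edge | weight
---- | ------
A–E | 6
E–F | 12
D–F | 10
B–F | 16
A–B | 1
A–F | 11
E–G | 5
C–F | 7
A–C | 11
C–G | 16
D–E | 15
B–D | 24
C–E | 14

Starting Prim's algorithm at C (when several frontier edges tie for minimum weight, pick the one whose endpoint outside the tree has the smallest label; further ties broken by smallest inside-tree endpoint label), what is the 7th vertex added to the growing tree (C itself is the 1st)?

Prim's algorithm from C:
Step 1: frontier [C–F 7, A–C 11, C–E 14, C–G 16] → take C–F (7); add F.
Step 2: frontier [A–C 11, C–E 14, C–G 16, D–F 10, A–F 11, E–F 12, B–F 16] → take D–F (10); add D.
Step 3: frontier [A–C 11, C–E 14, C–G 16, D–E 15, B–D 24, A–F 11, E–F 12, B–F 16] → take A–C (11); add A.
Step 4: frontier [A–B 1, A–E 6, C–E 14, C–G 16, D–E 15, B–D 24, E–F 12, B–F 16] → take A–B (1); add B.
Step 5: frontier [A–E 6, C–E 14, C–G 16, D–E 15, E–F 12] → take A–E (6); add E.
Step 6: frontier [C–G 16, E–G 5] → take E–G (5); add G.
Vertex order: C, F, D, A, B, E, G. The 7th vertex is G.

G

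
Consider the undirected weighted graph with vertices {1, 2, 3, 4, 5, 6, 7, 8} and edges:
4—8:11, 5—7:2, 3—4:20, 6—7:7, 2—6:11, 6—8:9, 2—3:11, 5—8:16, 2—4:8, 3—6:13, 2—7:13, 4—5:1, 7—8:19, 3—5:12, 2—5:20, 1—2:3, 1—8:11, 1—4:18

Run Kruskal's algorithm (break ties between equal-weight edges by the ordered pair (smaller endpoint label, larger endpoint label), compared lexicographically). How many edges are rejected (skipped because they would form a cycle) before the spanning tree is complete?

Kruskal: consider edges lightest-first.
4—5 (1): add — endpoints in different components.
5—7 (2): add — endpoints in different components.
1—2 (3): add — endpoints in different components.
6—7 (7): add — endpoints in different components.
2—4 (8): add — endpoints in different components.
6—8 (9): add — endpoints in different components.
1—8 (11): skip — 1 and 8 already connected.
2—3 (11): add — endpoints in different components.
Edges rejected before the tree was complete: 1.

1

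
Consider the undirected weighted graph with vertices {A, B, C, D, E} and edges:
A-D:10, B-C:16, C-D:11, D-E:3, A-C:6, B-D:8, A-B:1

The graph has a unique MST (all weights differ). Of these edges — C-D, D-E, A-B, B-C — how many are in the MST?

2

Kruskal's algorithm — process edges by increasing weight (ties by edge label):
A-B (1): add — endpoints in different components.
D-E (3): add — endpoints in different components.
A-C (6): add — endpoints in different components.
B-D (8): add — endpoints in different components.
MST edge set: {A-B, D-E, A-C, B-D}.
Of the listed edges, {D-E, A-B} are in the MST → 2.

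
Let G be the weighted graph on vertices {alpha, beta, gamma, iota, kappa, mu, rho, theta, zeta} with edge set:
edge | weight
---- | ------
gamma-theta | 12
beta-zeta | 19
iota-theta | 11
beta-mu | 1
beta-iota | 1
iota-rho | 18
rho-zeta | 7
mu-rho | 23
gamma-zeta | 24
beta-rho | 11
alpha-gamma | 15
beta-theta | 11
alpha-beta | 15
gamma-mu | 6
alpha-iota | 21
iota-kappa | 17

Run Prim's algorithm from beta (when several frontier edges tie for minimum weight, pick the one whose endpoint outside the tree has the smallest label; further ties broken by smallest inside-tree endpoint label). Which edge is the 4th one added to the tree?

Prim's algorithm from beta:
Step 1: cheapest edge leaving the tree is beta-iota (1); add iota.
Step 2: cheapest edge leaving the tree is beta-mu (1); add mu.
Step 3: cheapest edge leaving the tree is gamma-mu (6); add gamma.
Step 4: cheapest edge leaving the tree is beta-rho (11); add rho.
Step 5: cheapest edge leaving the tree is rho-zeta (7); add zeta.
Step 6: cheapest edge leaving the tree is beta-theta (11); add theta.
Step 7: cheapest edge leaving the tree is alpha-beta (15); add alpha.
Step 8: cheapest edge leaving the tree is iota-kappa (17); add kappa.
The 4th edge added is beta-rho.

beta-rho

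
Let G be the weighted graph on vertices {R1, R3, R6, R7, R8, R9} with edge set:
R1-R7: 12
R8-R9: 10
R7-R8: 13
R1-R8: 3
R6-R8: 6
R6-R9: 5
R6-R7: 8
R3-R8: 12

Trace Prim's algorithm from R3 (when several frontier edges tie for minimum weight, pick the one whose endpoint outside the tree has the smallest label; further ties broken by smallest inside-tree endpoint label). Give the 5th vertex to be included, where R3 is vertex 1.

R9

Prim's algorithm from R3:
Step 1: frontier [R3-R8 12] → take R3-R8 (12); add R8.
Step 2: frontier [R1-R8 3, R6-R8 6, R8-R9 10, R7-R8 13] → take R1-R8 (3); add R1.
Step 3: frontier [R1-R7 12, R6-R8 6, R8-R9 10, R7-R8 13] → take R6-R8 (6); add R6.
Step 4: frontier [R1-R7 12, R6-R9 5, R6-R7 8, R8-R9 10, R7-R8 13] → take R6-R9 (5); add R9.
Step 5: frontier [R1-R7 12, R6-R7 8, R7-R8 13] → take R6-R7 (8); add R7.
Vertex order: R3, R8, R1, R6, R9, R7. The 5th vertex is R9.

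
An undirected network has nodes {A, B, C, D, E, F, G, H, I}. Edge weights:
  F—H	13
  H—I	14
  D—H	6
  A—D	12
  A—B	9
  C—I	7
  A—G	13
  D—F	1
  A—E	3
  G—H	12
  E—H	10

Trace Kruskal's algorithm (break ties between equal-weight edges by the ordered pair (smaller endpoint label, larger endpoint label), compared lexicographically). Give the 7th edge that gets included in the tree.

Kruskal's algorithm — process edges by increasing weight (ties by edge label):
D—F (1): add — endpoints in different components.
A—E (3): add — endpoints in different components.
D—H (6): add — endpoints in different components.
C—I (7): add — endpoints in different components.
A—B (9): add — endpoints in different components.
E—H (10): add — endpoints in different components.
A—D (12): skip — A and D already connected.
G—H (12): add — endpoints in different components.
A—G (13): skip — A and G already connected.
F—H (13): skip — F and H already connected.
H—I (14): add — endpoints in different components.
The 7th edge added is G—H.

G-H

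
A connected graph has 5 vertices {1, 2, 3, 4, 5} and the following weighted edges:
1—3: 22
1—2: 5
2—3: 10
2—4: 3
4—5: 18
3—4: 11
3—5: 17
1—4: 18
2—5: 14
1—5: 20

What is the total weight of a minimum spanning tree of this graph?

Kruskal's algorithm — process edges by increasing weight (ties by edge label):
2—4 (3): add — endpoints in different components.
1—2 (5): add — endpoints in different components.
2—3 (10): add — endpoints in different components.
3—4 (11): skip — 3 and 4 already connected.
2—5 (14): add — endpoints in different components.
MST edges: 2—4, 1—2, 2—3, 2—5; total weight 3+5+10+14 = 32.

32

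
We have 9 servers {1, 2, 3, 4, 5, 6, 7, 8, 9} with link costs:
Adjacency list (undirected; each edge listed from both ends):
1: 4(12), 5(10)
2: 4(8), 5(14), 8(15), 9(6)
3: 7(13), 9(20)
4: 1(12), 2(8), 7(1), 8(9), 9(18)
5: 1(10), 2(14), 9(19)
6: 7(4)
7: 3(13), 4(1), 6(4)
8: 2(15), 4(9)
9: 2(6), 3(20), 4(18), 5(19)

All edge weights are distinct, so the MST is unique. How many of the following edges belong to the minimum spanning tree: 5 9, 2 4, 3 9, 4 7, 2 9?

Kruskal: consider edges lightest-first.
4 7 (1): add — endpoints in different components.
6 7 (4): add — endpoints in different components.
2 9 (6): add — endpoints in different components.
2 4 (8): add — endpoints in different components.
4 8 (9): add — endpoints in different components.
1 5 (10): add — endpoints in different components.
1 4 (12): add — endpoints in different components.
3 7 (13): add — endpoints in different components.
MST edge set: {4 7, 6 7, 2 9, 2 4, 4 8, 1 5, 1 4, 3 7}.
Of the listed edges, {2 4, 4 7, 2 9} are in the MST → 3.

3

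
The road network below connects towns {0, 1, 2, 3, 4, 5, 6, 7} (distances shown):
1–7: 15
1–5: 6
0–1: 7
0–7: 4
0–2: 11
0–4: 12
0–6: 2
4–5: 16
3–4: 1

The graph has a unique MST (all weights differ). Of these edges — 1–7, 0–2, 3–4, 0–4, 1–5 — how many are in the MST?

4

Kruskal: consider edges lightest-first.
3–4 (1): add — endpoints in different components.
0–6 (2): add — endpoints in different components.
0–7 (4): add — endpoints in different components.
1–5 (6): add — endpoints in different components.
0–1 (7): add — endpoints in different components.
0–2 (11): add — endpoints in different components.
0–4 (12): add — endpoints in different components.
MST edge set: {3–4, 0–6, 0–7, 1–5, 0–1, 0–2, 0–4}.
Of the listed edges, {0–2, 3–4, 0–4, 1–5} are in the MST → 4.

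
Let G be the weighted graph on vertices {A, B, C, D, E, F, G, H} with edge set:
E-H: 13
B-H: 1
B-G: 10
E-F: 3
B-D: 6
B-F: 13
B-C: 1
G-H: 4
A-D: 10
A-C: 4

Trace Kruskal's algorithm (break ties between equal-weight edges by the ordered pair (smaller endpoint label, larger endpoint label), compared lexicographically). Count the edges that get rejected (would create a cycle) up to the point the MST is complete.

2

Kruskal's algorithm — process edges by increasing weight (ties by edge label):
B-C (1): add — endpoints in different components.
B-H (1): add — endpoints in different components.
E-F (3): add — endpoints in different components.
A-C (4): add — endpoints in different components.
G-H (4): add — endpoints in different components.
B-D (6): add — endpoints in different components.
A-D (10): skip — A and D already connected.
B-G (10): skip — B and G already connected.
B-F (13): add — endpoints in different components.
Edges rejected before the tree was complete: 2.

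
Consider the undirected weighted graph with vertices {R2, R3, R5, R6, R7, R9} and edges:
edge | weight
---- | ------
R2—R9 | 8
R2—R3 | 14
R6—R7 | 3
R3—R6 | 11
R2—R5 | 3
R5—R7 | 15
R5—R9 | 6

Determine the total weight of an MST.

Kruskal: consider edges lightest-first.
R2—R5 (3): add. Components now {R3} {R2,R5} {R7} {R6} {R9}
R6—R7 (3): add. Components now {R3} {R2,R5} {R6,R7} {R9}
R5—R9 (6): add. Components now {R3} {R2,R5,R9} {R6,R7}
R2—R9 (8): skip — R2 and R9 already connected.
R3—R6 (11): add. Components now {R3,R6,R7} {R2,R5,R9}
R2—R3 (14): add. Components now {R2,R3,R5,R6,R7,R9}
MST edges: R2—R5, R6—R7, R5—R9, R3—R6, R2—R3; total weight 3+3+6+11+14 = 37.

37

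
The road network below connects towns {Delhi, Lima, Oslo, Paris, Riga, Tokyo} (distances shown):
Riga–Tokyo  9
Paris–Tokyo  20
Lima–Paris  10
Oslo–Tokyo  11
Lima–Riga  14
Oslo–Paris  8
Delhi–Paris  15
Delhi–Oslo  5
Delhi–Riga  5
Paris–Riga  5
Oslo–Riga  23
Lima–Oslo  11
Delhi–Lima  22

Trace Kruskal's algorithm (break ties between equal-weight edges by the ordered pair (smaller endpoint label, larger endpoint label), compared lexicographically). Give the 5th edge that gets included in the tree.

Kruskal: consider edges lightest-first.
Delhi–Oslo (5): add. Components now {Delhi,Oslo} {Tokyo} {Lima} {Riga} {Paris}
Delhi–Riga (5): add. Components now {Delhi,Oslo,Riga} {Tokyo} {Lima} {Paris}
Paris–Riga (5): add. Components now {Delhi,Oslo,Paris,Riga} {Tokyo} {Lima}
Oslo–Paris (8): skip — Oslo and Paris already connected.
Riga–Tokyo (9): add. Components now {Delhi,Oslo,Paris,Riga,Tokyo} {Lima}
Lima–Paris (10): add. Components now {Delhi,Lima,Oslo,Paris,Riga,Tokyo}
The 5th edge added is Lima–Paris.

Lima-Paris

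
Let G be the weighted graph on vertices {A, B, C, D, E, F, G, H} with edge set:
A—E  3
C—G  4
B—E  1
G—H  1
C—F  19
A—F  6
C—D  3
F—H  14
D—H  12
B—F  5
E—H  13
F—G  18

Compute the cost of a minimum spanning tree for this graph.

Grow the tree from D using Prim:
Step 1: cheapest edge leaving the tree is C—D (3); add C.
Step 2: cheapest edge leaving the tree is C—G (4); add G.
Step 3: cheapest edge leaving the tree is G—H (1); add H.
Step 4: cheapest edge leaving the tree is E—H (13); add E.
Step 5: cheapest edge leaving the tree is B—E (1); add B.
Step 6: cheapest edge leaving the tree is A—E (3); add A.
Step 7: cheapest edge leaving the tree is B—F (5); add F.
MST edges: C—D, C—G, G—H, E—H, B—E, A—E, B—F; total weight 3+4+1+13+1+3+5 = 30.

30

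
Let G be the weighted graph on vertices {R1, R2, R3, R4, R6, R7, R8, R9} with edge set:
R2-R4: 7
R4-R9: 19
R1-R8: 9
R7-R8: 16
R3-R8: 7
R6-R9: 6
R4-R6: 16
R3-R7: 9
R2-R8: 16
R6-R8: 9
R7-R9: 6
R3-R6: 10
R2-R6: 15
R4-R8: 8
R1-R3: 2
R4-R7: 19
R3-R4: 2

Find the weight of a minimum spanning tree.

Kruskal: consider edges lightest-first.
R1-R3 (2): add — endpoints in different components.
R3-R4 (2): add — endpoints in different components.
R6-R9 (6): add — endpoints in different components.
R7-R9 (6): add — endpoints in different components.
R2-R4 (7): add — endpoints in different components.
R3-R8 (7): add — endpoints in different components.
R4-R8 (8): skip — R4 and R8 already connected.
R1-R8 (9): skip — R1 and R8 already connected.
R3-R7 (9): add — endpoints in different components.
MST edges: R1-R3, R3-R4, R6-R9, R7-R9, R2-R4, R3-R8, R3-R7; total weight 2+2+6+6+7+7+9 = 39.

39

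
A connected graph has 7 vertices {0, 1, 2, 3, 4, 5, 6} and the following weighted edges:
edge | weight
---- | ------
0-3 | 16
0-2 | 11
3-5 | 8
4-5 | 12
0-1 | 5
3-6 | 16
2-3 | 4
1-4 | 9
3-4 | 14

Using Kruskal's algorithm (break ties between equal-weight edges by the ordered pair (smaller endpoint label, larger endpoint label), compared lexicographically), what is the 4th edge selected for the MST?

Kruskal: consider edges lightest-first.
2-3 (4): add — endpoints in different components.
0-1 (5): add — endpoints in different components.
3-5 (8): add — endpoints in different components.
1-4 (9): add — endpoints in different components.
0-2 (11): add — endpoints in different components.
4-5 (12): skip — 4 and 5 already connected.
3-4 (14): skip — 3 and 4 already connected.
0-3 (16): skip — 0 and 3 already connected.
3-6 (16): add — endpoints in different components.
The 4th edge added is 1-4.

1-4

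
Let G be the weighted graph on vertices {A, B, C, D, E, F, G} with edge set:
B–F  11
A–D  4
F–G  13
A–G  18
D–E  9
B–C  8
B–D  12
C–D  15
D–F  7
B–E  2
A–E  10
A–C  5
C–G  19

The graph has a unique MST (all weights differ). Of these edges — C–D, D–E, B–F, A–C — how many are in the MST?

Kruskal's algorithm — process edges by increasing weight (ties by edge label):
B–E (2): add. Components now {A} {B,E} {C} {D} {F} {G}
A–D (4): add. Components now {A,D} {B,E} {C} {F} {G}
A–C (5): add. Components now {A,C,D} {B,E} {F} {G}
D–F (7): add. Components now {A,C,D,F} {B,E} {G}
B–C (8): add. Components now {A,B,C,D,E,F} {G}
D–E (9): skip — D and E already connected.
A–E (10): skip — A and E already connected.
B–F (11): skip — B and F already connected.
B–D (12): skip — B and D already connected.
F–G (13): add. Components now {A,B,C,D,E,F,G}
MST edge set: {B–E, A–D, A–C, D–F, B–C, F–G}.
Of the listed edges, {A–C} are in the MST → 1.

1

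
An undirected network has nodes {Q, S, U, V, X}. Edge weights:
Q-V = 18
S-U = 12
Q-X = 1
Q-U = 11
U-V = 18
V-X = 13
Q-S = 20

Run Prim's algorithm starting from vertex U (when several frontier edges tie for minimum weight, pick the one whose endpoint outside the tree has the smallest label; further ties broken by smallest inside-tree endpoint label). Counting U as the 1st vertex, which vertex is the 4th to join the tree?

S

Prim's algorithm from U:
Step 1: cheapest edge leaving the tree is Q-U (11); add Q.
Step 2: cheapest edge leaving the tree is Q-X (1); add X.
Step 3: cheapest edge leaving the tree is S-U (12); add S.
Step 4: cheapest edge leaving the tree is V-X (13); add V.
Vertex order: U, Q, X, S, V. The 4th vertex is S.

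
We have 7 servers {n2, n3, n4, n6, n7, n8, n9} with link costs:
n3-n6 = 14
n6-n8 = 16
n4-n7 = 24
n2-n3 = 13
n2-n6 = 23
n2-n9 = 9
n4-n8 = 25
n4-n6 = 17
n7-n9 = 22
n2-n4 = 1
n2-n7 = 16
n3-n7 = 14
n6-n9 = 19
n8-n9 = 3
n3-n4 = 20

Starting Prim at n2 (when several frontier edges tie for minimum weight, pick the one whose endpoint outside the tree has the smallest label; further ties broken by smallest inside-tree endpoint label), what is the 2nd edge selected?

n2-n9

Prim's algorithm from n2:
Step 1: cheapest edge leaving the tree is n2-n4 (1); add n4.
Step 2: cheapest edge leaving the tree is n2-n9 (9); add n9.
Step 3: cheapest edge leaving the tree is n8-n9 (3); add n8.
Step 4: cheapest edge leaving the tree is n2-n3 (13); add n3.
Step 5: cheapest edge leaving the tree is n3-n6 (14); add n6.
Step 6: cheapest edge leaving the tree is n3-n7 (14); add n7.
The 2nd edge added is n2-n9.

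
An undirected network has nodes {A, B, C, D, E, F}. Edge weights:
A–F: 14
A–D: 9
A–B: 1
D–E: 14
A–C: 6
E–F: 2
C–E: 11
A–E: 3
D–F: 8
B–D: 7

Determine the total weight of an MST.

Kruskal's algorithm — process edges by increasing weight (ties by edge label):
A–B (1): add. Components now {A,B} {C} {D} {E} {F}
E–F (2): add. Components now {A,B} {C} {D} {E,F}
A–E (3): add. Components now {A,B,E,F} {C} {D}
A–C (6): add. Components now {A,B,C,E,F} {D}
B–D (7): add. Components now {A,B,C,D,E,F}
MST edges: A–B, E–F, A–E, A–C, B–D; total weight 1+2+3+6+7 = 19.

19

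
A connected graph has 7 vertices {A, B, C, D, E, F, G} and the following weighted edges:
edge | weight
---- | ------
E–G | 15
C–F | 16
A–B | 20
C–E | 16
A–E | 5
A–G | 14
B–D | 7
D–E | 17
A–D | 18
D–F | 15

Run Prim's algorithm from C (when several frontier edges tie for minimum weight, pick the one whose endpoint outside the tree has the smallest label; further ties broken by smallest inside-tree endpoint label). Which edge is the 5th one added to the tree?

D-F

Prim's algorithm from C:
Step 1: cheapest edge leaving the tree is C–E (16); add E.
Step 2: cheapest edge leaving the tree is A–E (5); add A.
Step 3: cheapest edge leaving the tree is A–G (14); add G.
Step 4: cheapest edge leaving the tree is C–F (16); add F.
Step 5: cheapest edge leaving the tree is D–F (15); add D.
Step 6: cheapest edge leaving the tree is B–D (7); add B.
The 5th edge added is D–F.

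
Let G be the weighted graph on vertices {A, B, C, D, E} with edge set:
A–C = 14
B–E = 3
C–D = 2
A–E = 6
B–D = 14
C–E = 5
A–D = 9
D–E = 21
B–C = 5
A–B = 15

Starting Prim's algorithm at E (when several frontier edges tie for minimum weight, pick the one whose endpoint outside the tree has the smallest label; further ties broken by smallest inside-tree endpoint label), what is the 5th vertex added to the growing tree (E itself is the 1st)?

A

Prim's algorithm from E:
Step 1: frontier [B–E 3, C–E 5, A–E 6, D–E 21] → take B–E (3); add B.
Step 2: frontier [B–C 5, B–D 14, A–B 15, C–E 5, A–E 6, D–E 21] → take B–C (5); add C.
Step 3: frontier [B–D 14, A–B 15, C–D 2, A–C 14, A–E 6, D–E 21] → take C–D (2); add D.
Step 4: frontier [A–B 15, A–C 14, A–D 9, A–E 6] → take A–E (6); add A.
Vertex order: E, B, C, D, A. The 5th vertex is A.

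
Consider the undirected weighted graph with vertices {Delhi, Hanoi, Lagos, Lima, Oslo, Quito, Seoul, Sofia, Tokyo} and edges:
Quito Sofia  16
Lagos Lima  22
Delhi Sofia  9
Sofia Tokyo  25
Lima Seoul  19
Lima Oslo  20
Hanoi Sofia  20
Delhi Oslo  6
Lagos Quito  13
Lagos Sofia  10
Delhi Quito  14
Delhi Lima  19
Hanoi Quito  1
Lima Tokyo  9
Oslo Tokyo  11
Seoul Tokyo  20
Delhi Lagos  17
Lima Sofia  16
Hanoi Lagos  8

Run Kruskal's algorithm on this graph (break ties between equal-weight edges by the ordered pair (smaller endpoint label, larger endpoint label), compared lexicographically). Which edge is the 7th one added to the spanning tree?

Sort edges by weight, then run Kruskal:
Hanoi Quito (1): add — endpoints in different components.
Delhi Oslo (6): add — endpoints in different components.
Hanoi Lagos (8): add — endpoints in different components.
Delhi Sofia (9): add — endpoints in different components.
Lima Tokyo (9): add — endpoints in different components.
Lagos Sofia (10): add — endpoints in different components.
Oslo Tokyo (11): add — endpoints in different components.
Lagos Quito (13): skip — Lagos and Quito already connected.
Delhi Quito (14): skip — Quito and Delhi already connected.
Lima Sofia (16): skip — Lima and Sofia already connected.
Quito Sofia (16): skip — Sofia and Quito already connected.
Delhi Lagos (17): skip — Lagos and Delhi already connected.
Delhi Lima (19): skip — Lima and Delhi already connected.
Lima Seoul (19): add — endpoints in different components.
The 7th edge added is Oslo Tokyo.

Oslo-Tokyo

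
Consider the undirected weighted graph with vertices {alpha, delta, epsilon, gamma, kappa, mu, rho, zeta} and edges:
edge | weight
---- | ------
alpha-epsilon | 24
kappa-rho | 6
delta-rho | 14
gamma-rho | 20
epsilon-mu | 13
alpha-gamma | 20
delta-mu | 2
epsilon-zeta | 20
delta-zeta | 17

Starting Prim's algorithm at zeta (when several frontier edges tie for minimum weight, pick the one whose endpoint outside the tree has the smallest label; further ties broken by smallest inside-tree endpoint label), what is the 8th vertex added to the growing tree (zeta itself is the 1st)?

Prim's algorithm from zeta:
Step 1: frontier [delta-zeta 17, epsilon-zeta 20] → take delta-zeta (17); add delta.
Step 2: frontier [delta-mu 2, delta-rho 14, epsilon-zeta 20] → take delta-mu (2); add mu.
Step 3: frontier [delta-rho 14, epsilon-mu 13, epsilon-zeta 20] → take epsilon-mu (13); add epsilon.
Step 4: frontier [delta-rho 14, alpha-epsilon 24] → take delta-rho (14); add rho.
Step 5: frontier [alpha-epsilon 24, kappa-rho 6, gamma-rho 20] → take kappa-rho (6); add kappa.
Step 6: frontier [alpha-epsilon 24, gamma-rho 20] → take gamma-rho (20); add gamma.
Step 7: frontier [alpha-epsilon 24, alpha-gamma 20] → take alpha-gamma (20); add alpha.
Vertex order: zeta, delta, mu, epsilon, rho, kappa, gamma, alpha. The 8th vertex is alpha.

alpha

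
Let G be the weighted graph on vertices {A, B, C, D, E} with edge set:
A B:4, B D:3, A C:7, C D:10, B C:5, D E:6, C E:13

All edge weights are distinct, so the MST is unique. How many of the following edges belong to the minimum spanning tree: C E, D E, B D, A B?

Kruskal's algorithm — process edges by increasing weight (ties by edge label):
B D (3): add. Components now {A} {B,D} {C} {E}
A B (4): add. Components now {A,B,D} {C} {E}
B C (5): add. Components now {A,B,C,D} {E}
D E (6): add. Components now {A,B,C,D,E}
MST edge set: {B D, A B, B C, D E}.
Of the listed edges, {D E, B D, A B} are in the MST → 3.

3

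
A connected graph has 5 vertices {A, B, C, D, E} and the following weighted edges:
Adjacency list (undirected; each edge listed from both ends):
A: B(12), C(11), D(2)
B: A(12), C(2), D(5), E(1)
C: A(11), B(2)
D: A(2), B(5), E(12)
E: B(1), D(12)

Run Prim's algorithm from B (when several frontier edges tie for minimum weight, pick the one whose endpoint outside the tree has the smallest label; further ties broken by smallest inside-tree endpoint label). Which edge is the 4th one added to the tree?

Prim's algorithm from B:
Step 1: cheapest edge leaving the tree is B–E (1); add E.
Step 2: cheapest edge leaving the tree is B–C (2); add C.
Step 3: cheapest edge leaving the tree is B–D (5); add D.
Step 4: cheapest edge leaving the tree is A–D (2); add A.
The 4th edge added is A–D.

A-D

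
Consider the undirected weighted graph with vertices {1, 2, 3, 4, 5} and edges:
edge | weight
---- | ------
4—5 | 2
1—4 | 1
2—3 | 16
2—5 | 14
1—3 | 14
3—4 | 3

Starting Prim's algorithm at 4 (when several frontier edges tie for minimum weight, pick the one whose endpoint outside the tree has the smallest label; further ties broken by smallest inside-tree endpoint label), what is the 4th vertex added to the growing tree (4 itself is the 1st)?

Prim's algorithm from 4:
Step 1: cheapest edge leaving the tree is 1—4 (1); add 1.
Step 2: cheapest edge leaving the tree is 4—5 (2); add 5.
Step 3: cheapest edge leaving the tree is 3—4 (3); add 3.
Step 4: cheapest edge leaving the tree is 2—5 (14); add 2.
Vertex order: 4, 1, 5, 3, 2. The 4th vertex is 3.

3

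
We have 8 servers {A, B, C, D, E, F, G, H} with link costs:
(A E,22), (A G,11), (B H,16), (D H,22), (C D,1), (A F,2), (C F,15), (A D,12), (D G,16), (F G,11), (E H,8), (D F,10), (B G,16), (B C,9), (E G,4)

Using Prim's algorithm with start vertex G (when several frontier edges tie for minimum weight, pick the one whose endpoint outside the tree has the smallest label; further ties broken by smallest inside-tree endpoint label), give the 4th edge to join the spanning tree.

A-F

Grow the tree from G using Prim:
Step 1: cheapest edge leaving the tree is E G (4); add E.
Step 2: cheapest edge leaving the tree is E H (8); add H.
Step 3: cheapest edge leaving the tree is A G (11); add A.
Step 4: cheapest edge leaving the tree is A F (2); add F.
Step 5: cheapest edge leaving the tree is D F (10); add D.
Step 6: cheapest edge leaving the tree is C D (1); add C.
Step 7: cheapest edge leaving the tree is B C (9); add B.
The 4th edge added is A F.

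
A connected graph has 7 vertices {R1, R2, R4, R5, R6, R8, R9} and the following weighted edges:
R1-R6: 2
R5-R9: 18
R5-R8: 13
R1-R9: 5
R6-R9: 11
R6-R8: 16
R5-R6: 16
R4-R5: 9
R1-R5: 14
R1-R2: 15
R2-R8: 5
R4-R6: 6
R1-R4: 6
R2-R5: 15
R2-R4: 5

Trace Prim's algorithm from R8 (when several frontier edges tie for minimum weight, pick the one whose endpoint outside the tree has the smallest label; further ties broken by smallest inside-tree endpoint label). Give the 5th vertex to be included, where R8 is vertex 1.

R6

Prim's algorithm from R8:
Step 1: cheapest edge leaving the tree is R2-R8 (5); add R2.
Step 2: cheapest edge leaving the tree is R2-R4 (5); add R4.
Step 3: cheapest edge leaving the tree is R1-R4 (6); add R1.
Step 4: cheapest edge leaving the tree is R1-R6 (2); add R6.
Step 5: cheapest edge leaving the tree is R1-R9 (5); add R9.
Step 6: cheapest edge leaving the tree is R4-R5 (9); add R5.
Vertex order: R8, R2, R4, R1, R6, R9, R5. The 5th vertex is R6.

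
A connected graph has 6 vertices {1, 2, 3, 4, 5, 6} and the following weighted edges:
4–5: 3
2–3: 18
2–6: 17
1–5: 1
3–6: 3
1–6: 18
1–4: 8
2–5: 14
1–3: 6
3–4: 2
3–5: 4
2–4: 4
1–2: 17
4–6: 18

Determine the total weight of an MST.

Kruskal: consider edges lightest-first.
1–5 (1): add — endpoints in different components.
3–4 (2): add — endpoints in different components.
3–6 (3): add — endpoints in different components.
4–5 (3): add — endpoints in different components.
2–4 (4): add — endpoints in different components.
MST edges: 1–5, 3–4, 3–6, 4–5, 2–4; total weight 1+2+3+3+4 = 13.

13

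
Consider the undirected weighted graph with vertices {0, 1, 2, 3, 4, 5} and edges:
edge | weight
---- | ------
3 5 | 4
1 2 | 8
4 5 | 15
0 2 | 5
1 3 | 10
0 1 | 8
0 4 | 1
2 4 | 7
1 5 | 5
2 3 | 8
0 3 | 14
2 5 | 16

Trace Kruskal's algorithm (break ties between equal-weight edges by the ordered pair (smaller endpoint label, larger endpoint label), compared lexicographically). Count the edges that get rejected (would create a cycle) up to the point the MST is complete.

Kruskal: consider edges lightest-first.
0 4 (1): add. Components now {0,4} {1} {2} {3} {5}
3 5 (4): add. Components now {0,4} {1} {2} {3,5}
0 2 (5): add. Components now {0,2,4} {1} {3,5}
1 5 (5): add. Components now {0,2,4} {1,3,5}
2 4 (7): skip — 2 and 4 already connected.
0 1 (8): add. Components now {0,1,2,3,4,5}
Edges rejected before the tree was complete: 1.

1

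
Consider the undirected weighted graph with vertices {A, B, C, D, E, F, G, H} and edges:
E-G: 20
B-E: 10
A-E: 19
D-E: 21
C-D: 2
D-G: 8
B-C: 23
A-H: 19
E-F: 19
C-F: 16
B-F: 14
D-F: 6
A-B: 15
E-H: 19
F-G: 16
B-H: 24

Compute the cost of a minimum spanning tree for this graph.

Kruskal: consider edges lightest-first.
C-D (2): add — endpoints in different components.
D-F (6): add — endpoints in different components.
D-G (8): add — endpoints in different components.
B-E (10): add — endpoints in different components.
B-F (14): add — endpoints in different components.
A-B (15): add — endpoints in different components.
C-F (16): skip — C and F already connected.
F-G (16): skip — F and G already connected.
A-E (19): skip — A and E already connected.
A-H (19): add — endpoints in different components.
MST edges: C-D, D-F, D-G, B-E, B-F, A-B, A-H; total weight 2+6+8+10+14+15+19 = 74.

74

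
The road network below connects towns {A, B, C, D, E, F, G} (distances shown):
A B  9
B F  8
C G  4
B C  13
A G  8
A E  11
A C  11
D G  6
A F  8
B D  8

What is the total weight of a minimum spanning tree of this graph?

45

Prim, starting at C.
Step 1: frontier [C G 4, A C 11, B C 13] → take C G (4); add G.
Step 2: frontier [A C 11, B C 13, D G 6, A G 8] → take D G (6); add D.
Step 3: frontier [A C 11, B C 13, B D 8, A G 8] → take A G (8); add A.
Step 4: frontier [A F 8, A B 9, A E 11, B C 13, B D 8] → take B D (8); add B.
Step 5: frontier [A F 8, A E 11, B F 8] → take A F (8); add F.
Step 6: frontier [A E 11] → take A E (11); add E.
MST edges: C G, D G, A G, B D, A F, A E; total weight 4+6+8+8+8+11 = 45.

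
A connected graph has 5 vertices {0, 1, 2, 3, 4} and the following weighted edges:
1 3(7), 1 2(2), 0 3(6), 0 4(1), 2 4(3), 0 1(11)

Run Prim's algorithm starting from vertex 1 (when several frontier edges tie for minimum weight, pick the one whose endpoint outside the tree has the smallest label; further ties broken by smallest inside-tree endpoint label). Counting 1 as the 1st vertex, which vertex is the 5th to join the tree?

Prim, starting at 1.
Step 1: cheapest edge leaving the tree is 1 2 (2); add 2.
Step 2: cheapest edge leaving the tree is 2 4 (3); add 4.
Step 3: cheapest edge leaving the tree is 0 4 (1); add 0.
Step 4: cheapest edge leaving the tree is 0 3 (6); add 3.
Vertex order: 1, 2, 4, 0, 3. The 5th vertex is 3.

3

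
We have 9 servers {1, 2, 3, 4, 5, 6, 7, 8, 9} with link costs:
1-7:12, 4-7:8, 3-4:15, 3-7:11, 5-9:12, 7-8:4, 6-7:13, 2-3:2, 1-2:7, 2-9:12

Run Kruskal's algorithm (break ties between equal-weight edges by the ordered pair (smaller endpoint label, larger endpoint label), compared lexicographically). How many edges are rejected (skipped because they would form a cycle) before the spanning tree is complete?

1

Kruskal: consider edges lightest-first.
2-3 (2): add — endpoints in different components.
7-8 (4): add — endpoints in different components.
1-2 (7): add — endpoints in different components.
4-7 (8): add — endpoints in different components.
3-7 (11): add — endpoints in different components.
1-7 (12): skip — 1 and 7 already connected.
2-9 (12): add — endpoints in different components.
5-9 (12): add — endpoints in different components.
6-7 (13): add — endpoints in different components.
Edges rejected before the tree was complete: 1.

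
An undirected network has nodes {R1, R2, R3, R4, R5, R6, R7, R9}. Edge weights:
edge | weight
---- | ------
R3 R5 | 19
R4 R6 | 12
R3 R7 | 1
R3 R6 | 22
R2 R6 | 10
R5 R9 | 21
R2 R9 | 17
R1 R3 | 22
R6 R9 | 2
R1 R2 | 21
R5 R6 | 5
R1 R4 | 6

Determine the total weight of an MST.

Prim's algorithm from R6:
Step 1: cheapest edge leaving the tree is R6 R9 (2); add R9.
Step 2: cheapest edge leaving the tree is R5 R6 (5); add R5.
Step 3: cheapest edge leaving the tree is R2 R6 (10); add R2.
Step 4: cheapest edge leaving the tree is R4 R6 (12); add R4.
Step 5: cheapest edge leaving the tree is R1 R4 (6); add R1.
Step 6: cheapest edge leaving the tree is R3 R5 (19); add R3.
Step 7: cheapest edge leaving the tree is R3 R7 (1); add R7.
MST edges: R6 R9, R5 R6, R2 R6, R4 R6, R1 R4, R3 R5, R3 R7; total weight 2+5+10+12+6+19+1 = 55.

55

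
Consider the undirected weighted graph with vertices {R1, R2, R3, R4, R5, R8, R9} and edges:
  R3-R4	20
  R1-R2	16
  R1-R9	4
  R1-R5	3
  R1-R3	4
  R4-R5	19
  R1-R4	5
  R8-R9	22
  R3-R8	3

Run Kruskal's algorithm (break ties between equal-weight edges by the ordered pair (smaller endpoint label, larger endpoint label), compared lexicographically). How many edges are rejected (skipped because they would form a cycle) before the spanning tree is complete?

0

Kruskal's algorithm — process edges by increasing weight (ties by edge label):
R1-R5 (3): add — endpoints in different components.
R3-R8 (3): add — endpoints in different components.
R1-R3 (4): add — endpoints in different components.
R1-R9 (4): add — endpoints in different components.
R1-R4 (5): add — endpoints in different components.
R1-R2 (16): add — endpoints in different components.
Edges rejected before the tree was complete: 0.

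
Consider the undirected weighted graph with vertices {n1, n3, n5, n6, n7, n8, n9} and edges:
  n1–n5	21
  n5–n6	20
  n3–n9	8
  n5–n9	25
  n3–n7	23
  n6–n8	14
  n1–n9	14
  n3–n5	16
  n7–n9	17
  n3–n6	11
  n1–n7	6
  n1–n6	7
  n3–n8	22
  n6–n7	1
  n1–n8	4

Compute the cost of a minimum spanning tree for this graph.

Kruskal's algorithm — process edges by increasing weight (ties by edge label):
n6–n7 (1): add. Components now {n1} {n3} {n8} {n6,n7} {n5} {n9}
n1–n8 (4): add. Components now {n1,n8} {n3} {n6,n7} {n5} {n9}
n1–n7 (6): add. Components now {n1,n6,n7,n8} {n3} {n5} {n9}
n1–n6 (7): skip — n1 and n6 already connected.
n3–n9 (8): add. Components now {n1,n6,n7,n8} {n3,n9} {n5}
n3–n6 (11): add. Components now {n1,n3,n6,n7,n8,n9} {n5}
n1–n9 (14): skip — n1 and n9 already connected.
n6–n8 (14): skip — n8 and n6 already connected.
n3–n5 (16): add. Components now {n1,n3,n5,n6,n7,n8,n9}
MST edges: n6–n7, n1–n8, n1–n7, n3–n9, n3–n6, n3–n5; total weight 1+4+6+8+11+16 = 46.

46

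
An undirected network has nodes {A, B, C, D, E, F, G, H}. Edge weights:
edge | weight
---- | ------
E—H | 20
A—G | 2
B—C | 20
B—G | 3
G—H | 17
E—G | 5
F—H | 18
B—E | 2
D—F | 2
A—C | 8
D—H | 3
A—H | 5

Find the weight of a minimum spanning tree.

Prim's algorithm from G:
Step 1: cheapest edge leaving the tree is A—G (2); add A.
Step 2: cheapest edge leaving the tree is B—G (3); add B.
Step 3: cheapest edge leaving the tree is B—E (2); add E.
Step 4: cheapest edge leaving the tree is A—H (5); add H.
Step 5: cheapest edge leaving the tree is D—H (3); add D.
Step 6: cheapest edge leaving the tree is D—F (2); add F.
Step 7: cheapest edge leaving the tree is A—C (8); add C.
MST edges: A—G, B—G, B—E, A—H, D—H, D—F, A—C; total weight 2+3+2+5+3+2+8 = 25.

25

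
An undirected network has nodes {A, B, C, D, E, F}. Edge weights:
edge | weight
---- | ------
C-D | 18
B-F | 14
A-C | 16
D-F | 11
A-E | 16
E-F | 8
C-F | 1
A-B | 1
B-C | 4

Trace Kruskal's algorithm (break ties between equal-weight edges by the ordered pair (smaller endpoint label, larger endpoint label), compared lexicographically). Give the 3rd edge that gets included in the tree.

Kruskal: consider edges lightest-first.
A-B (1): add — endpoints in different components.
C-F (1): add — endpoints in different components.
B-C (4): add — endpoints in different components.
E-F (8): add — endpoints in different components.
D-F (11): add — endpoints in different components.
The 3rd edge added is B-C.

B-C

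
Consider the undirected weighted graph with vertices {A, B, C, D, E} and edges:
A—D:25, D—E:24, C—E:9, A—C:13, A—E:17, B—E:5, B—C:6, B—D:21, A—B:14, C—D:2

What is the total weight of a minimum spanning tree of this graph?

26

Grow the tree from E using Prim:
Step 1: frontier [B—E 5, C—E 9, A—E 17, D—E 24] → take B—E (5); add B.
Step 2: frontier [B—C 6, A—B 14, B—D 21, C—E 9, A—E 17, D—E 24] → take B—C (6); add C.
Step 3: frontier [A—B 14, B—D 21, C—D 2, A—C 13, A—E 17, D—E 24] → take C—D (2); add D.
Step 4: frontier [A—B 14, A—C 13, A—D 25, A—E 17] → take A—C (13); add A.
MST edges: B—E, B—C, C—D, A—C; total weight 5+6+2+13 = 26.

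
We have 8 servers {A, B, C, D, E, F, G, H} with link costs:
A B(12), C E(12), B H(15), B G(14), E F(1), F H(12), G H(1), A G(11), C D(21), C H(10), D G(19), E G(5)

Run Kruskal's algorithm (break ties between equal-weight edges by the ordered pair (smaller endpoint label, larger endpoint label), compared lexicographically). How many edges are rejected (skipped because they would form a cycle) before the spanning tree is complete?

4

Sort edges by weight, then run Kruskal:
E F (1): add — endpoints in different components.
G H (1): add — endpoints in different components.
E G (5): add — endpoints in different components.
C H (10): add — endpoints in different components.
A G (11): add — endpoints in different components.
A B (12): add — endpoints in different components.
C E (12): skip — C and E already connected.
F H (12): skip — F and H already connected.
B G (14): skip — B and G already connected.
B H (15): skip — B and H already connected.
D G (19): add — endpoints in different components.
Edges rejected before the tree was complete: 4.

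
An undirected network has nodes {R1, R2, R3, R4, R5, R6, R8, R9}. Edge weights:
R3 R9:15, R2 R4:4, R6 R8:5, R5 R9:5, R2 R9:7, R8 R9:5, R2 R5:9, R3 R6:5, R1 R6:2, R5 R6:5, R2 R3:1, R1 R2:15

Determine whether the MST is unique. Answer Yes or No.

No

Kruskal: consider edges lightest-first.
R2 R3 (1): add — endpoints in different components.
R1 R6 (2): add — endpoints in different components.
R2 R4 (4): add — endpoints in different components.
R3 R6 (5): add — endpoints in different components.
R5 R6 (5): add — endpoints in different components.
R5 R9 (5): add — endpoints in different components.
R6 R8 (5): add — endpoints in different components.
Non-tree edge R8 R9 has weight 5, equal to the heaviest edge on its tree cycle — swapping gives another MST of the same weight. Not unique.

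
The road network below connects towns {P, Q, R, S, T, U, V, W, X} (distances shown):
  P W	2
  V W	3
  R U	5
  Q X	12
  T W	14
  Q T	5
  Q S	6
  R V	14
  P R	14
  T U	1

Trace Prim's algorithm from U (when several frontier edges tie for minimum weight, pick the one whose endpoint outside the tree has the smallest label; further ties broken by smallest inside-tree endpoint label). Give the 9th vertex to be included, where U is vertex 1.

Prim's algorithm from U:
Step 1: cheapest edge leaving the tree is T U (1); add T.
Step 2: cheapest edge leaving the tree is Q T (5); add Q.
Step 3: cheapest edge leaving the tree is R U (5); add R.
Step 4: cheapest edge leaving the tree is Q S (6); add S.
Step 5: cheapest edge leaving the tree is Q X (12); add X.
Step 6: cheapest edge leaving the tree is P R (14); add P.
Step 7: cheapest edge leaving the tree is P W (2); add W.
Step 8: cheapest edge leaving the tree is V W (3); add V.
Vertex order: U, T, Q, R, S, X, P, W, V. The 9th vertex is V.

V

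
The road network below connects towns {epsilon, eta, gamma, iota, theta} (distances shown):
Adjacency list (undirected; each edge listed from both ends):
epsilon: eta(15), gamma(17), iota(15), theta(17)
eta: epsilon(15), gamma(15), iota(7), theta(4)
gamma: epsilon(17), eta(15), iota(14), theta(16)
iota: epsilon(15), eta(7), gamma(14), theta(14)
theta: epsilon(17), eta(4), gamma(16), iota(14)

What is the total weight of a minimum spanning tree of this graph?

40

Grow the tree from iota using Prim:
Step 1: frontier [eta—iota 7, gamma—iota 14, iota—theta 14, epsilon—iota 15] → take eta—iota (7); add eta.
Step 2: frontier [eta—theta 4, epsilon—eta 15, eta—gamma 15, gamma—iota 14, iota—theta 14, epsilon—iota 15] → take eta—theta (4); add theta.
Step 3: frontier [epsilon—eta 15, eta—gamma 15, gamma—iota 14, epsilon—iota 15, gamma—theta 16, epsilon—theta 17] → take gamma—iota (14); add gamma.
Step 4: frontier [epsilon—eta 15, epsilon—gamma 17, epsilon—iota 15, epsilon—theta 17] → take epsilon—eta (15); add epsilon.
MST edges: eta—iota, eta—theta, gamma—iota, epsilon—eta; total weight 7+4+14+15 = 40.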